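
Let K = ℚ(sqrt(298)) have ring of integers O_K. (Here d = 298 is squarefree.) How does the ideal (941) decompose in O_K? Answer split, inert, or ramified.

298 mod 4 = 2, hence disc K = 4·298 = 1192 and O_K = ℤ[√298].
disc(K) = 1192 is not divisible by 941; 941 is unramified.
Compute (298/941) via Euler: 298^((941-1)/2) mod 941 = 940, so (298/941) = -1.
(298/941) = -1, so 941 is inert.

remains prime (inert)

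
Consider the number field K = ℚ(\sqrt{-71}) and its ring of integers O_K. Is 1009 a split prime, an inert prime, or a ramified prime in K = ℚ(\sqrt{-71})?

1009 splits in O_K

Since -71 ≡ 1 mod 4, the ring of integers is ℤ[(1+√-71)/2] with discriminant -71.
1009 ∤ -71, so 1009 is unramified.
Euler's criterion: (-71)^504 mod 1009 = 1. Thus (-71|1009) = 1.
d is a quadratic residue mod p, hence 1009 splits in O_K.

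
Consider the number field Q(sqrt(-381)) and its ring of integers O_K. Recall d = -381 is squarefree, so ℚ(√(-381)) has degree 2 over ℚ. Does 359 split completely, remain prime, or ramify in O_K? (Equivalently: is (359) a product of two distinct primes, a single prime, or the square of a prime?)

-381 mod 4 = 3, hence disc K = 4·(-381) = -1524 and O_K = ℤ[√-381].
Since gcd(359, -1524) = 1 the prime 359 does not ramify.
(-381/359) = 337^179 mod 359 = 358, giving Legendre symbol -1.
Legendre symbol -1 ⇒ 359 is inert.

p is inert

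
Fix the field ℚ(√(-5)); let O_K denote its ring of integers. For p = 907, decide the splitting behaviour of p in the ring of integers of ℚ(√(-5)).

split — (907) = 𝔭₁𝔭₂ with 𝔭₁ ≠ 𝔭₂

-5 mod 4 = 3, hence disc K = 4·(-5) = -20 and O_K = ℤ[√-5].
disc(K) = -20 is not divisible by 907; 907 is unramified.
Euler's criterion: (-5)^453 mod 907 = 1. Thus (-5|907) = 1.
Legendre symbol 1 ⇒ 907 is split.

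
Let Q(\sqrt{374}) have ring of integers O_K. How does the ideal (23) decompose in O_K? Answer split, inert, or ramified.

splits completely

d = 374 ≡ 2 (mod 4), so O_K = ℤ[√374] and disc(K) = 4d = 1496.
Since gcd(23, 1496) = 1 the prime 23 does not ramify.
Euler's criterion: 374^11 mod 23 = 1. Thus (374|23) = 1.
d is a quadratic residue mod p, hence 23 splits in O_K.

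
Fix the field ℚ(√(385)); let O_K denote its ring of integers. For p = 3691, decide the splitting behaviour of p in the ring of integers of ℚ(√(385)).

inert — (3691) stays prime in O_K

d = 385 ≡ 1 (mod 4), so O_K = ℤ[(1+√385)/2] and disc(K) = d = 385.
3691 ∤ 385, so 3691 is unramified.
Legendre symbol by Euler's criterion: (385/3691) ≡ 385^1845 ≡ 3690 (mod 3691), i.e. (385/3691) = -1.
Legendre symbol -1 ⇒ 3691 is inert.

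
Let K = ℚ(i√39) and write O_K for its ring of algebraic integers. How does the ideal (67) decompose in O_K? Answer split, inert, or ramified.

Since -39 ≡ 1 mod 4, the ring of integers is ℤ[(1+√-39)/2] with discriminant -39.
disc(K) = -39 is not divisible by 67; 67 is unramified.
Euler's criterion: (-39)^33 mod 67 = 66. Thus (-39|67) = -1.
d is a non-residue mod p, hence 67 remains inert in O_K.

inert — (67) stays prime in O_K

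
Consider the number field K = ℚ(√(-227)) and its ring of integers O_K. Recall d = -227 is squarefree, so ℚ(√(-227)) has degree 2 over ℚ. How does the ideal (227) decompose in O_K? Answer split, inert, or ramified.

ramified

Since -227 ≡ 1 mod 4, the ring of integers is ℤ[(1+√-227)/2] with discriminant -227.
Ramification test: 227 | -227. The prime 227 ramifies in K.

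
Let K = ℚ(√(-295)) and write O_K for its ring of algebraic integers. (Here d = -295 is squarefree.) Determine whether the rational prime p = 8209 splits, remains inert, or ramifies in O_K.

inert — (8209) stays prime in O_K

d = -295 ≡ 1 (mod 4), so O_K = ℤ[(1+√-295)/2] and disc(K) = d = -295.
disc(K) = -295 is not divisible by 8209; 8209 is unramified.
(-295/8209) = 7914^4104 mod 8209 = 8208, giving Legendre symbol -1.
(-295/8209) = -1, so 8209 is inert.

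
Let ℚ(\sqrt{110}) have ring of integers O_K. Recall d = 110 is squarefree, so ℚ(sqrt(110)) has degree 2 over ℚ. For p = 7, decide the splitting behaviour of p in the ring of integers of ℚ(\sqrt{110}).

p is inert

Since 110 ≢ 1 mod 4, the ring of integers is ℤ[√110] with discriminant 4·110 = 440.
Since gcd(7, 440) = 1 the prime 7 does not ramify.
Euler's criterion: 110^3 mod 7 = 6. Thus (110|7) = -1.
Legendre symbol -1 ⇒ 7 is inert.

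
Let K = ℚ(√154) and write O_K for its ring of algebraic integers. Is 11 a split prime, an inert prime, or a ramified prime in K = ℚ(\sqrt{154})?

Since 154 ≢ 1 mod 4, the ring of integers is ℤ[√154] with discriminant 4·154 = 616.
disc(K) = 616 = 11·56, so p = 11 is ramified.

11 is ramified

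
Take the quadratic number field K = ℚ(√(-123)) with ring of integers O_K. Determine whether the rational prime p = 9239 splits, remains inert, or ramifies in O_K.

splits completely

d = -123 ≡ 1 (mod 4), so O_K = ℤ[(1+√-123)/2] and disc(K) = d = -123.
disc(K) = -123 is not divisible by 9239; 9239 is unramified.
Legendre symbol by Euler's criterion: (-123/9239) ≡ (-123)^4619 ≡ 1 (mod 9239), i.e. (-123/9239) = 1.
d is a quadratic residue mod p, hence 9239 splits in O_K.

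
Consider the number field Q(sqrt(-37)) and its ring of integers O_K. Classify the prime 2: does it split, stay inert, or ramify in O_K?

ramified — (2) = 𝔭²

-37 mod 4 = 3, hence disc K = 4·(-37) = -148 and O_K = ℤ[√-37].
Ramification test: 2 | -148. The prime 2 ramifies in K.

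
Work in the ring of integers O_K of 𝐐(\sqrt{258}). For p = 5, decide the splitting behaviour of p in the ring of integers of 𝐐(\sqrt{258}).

5 remains inert

Since 258 ≢ 1 mod 4, the ring of integers is ℤ[√258] with discriminant 4·258 = 1032.
disc(K) = 1032 is not divisible by 5; 5 is unramified.
Legendre symbol by Euler's criterion: (258/5) ≡ 258^2 ≡ 4 (mod 5), i.e. (258/5) = -1.
(258/5) = -1, so 5 is inert.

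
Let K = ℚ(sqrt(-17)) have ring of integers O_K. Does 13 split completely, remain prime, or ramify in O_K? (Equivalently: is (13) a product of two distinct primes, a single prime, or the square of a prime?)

splits completely

d = -17 ≡ 3 (mod 4), so O_K = ℤ[√-17] and disc(K) = 4d = -68.
Since gcd(13, -68) = 1 the prime 13 does not ramify.
Euler's criterion: (-17)^6 mod 13 = 1. Thus (-17|13) = 1.
Legendre symbol 1 ⇒ 13 is split.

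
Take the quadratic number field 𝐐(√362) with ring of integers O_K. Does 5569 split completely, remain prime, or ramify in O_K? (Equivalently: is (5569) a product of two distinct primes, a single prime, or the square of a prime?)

split

Since 362 ≢ 1 mod 4, the ring of integers is ℤ[√362] with discriminant 4·362 = 1448.
disc(K) = 1448 is not divisible by 5569; 5569 is unramified.
Compute (362/5569) via Euler: 362^((5569-1)/2) mod 5569 = 1, so (362/5569) = 1.
(362/5569) = 1, so 5569 splits.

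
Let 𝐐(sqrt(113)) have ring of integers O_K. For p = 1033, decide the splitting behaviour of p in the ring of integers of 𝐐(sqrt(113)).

113 mod 4 = 1, hence disc K = 113 and O_K = ℤ[(1+√113)/2].
1033 ∤ 113, so 1033 is unramified.
Legendre symbol by Euler's criterion: (113/1033) ≡ 113^516 ≡ 1 (mod 1033), i.e. (113/1033) = 1.
(113/1033) = 1, so 1033 splits.

splits completely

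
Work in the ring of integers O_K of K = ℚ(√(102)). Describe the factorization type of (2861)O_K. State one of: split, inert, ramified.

Since 102 ≢ 1 mod 4, the ring of integers is ℤ[√102] with discriminant 4·102 = 408.
Since gcd(2861, 408) = 1 the prime 2861 does not ramify.
Euler's criterion: 102^1430 mod 2861 = 2860. Thus (102|2861) = -1.
(102/2861) = -1, so 2861 is inert.

p is inert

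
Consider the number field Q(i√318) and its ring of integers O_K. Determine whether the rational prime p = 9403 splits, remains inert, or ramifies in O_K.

Since -318 ≢ 1 mod 4, the ring of integers is ℤ[√-318] with discriminant 4·(-318) = -1272.
Since gcd(9403, -1272) = 1 the prime 9403 does not ramify.
Legendre symbol by Euler's criterion: (-318/9403) ≡ (-318)^4701 ≡ 1 (mod 9403), i.e. (-318/9403) = 1.
Legendre symbol 1 ⇒ 9403 is split.

splits completely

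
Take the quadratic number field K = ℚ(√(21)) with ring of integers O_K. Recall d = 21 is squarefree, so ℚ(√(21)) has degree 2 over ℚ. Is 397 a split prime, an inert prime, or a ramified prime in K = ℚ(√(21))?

397 remains inert

21 mod 4 = 1, hence disc K = 21 and O_K = ℤ[(1+√21)/2].
disc(K) = 21 is not divisible by 397; 397 is unramified.
Legendre symbol by Euler's criterion: (21/397) ≡ 21^198 ≡ 396 (mod 397), i.e. (21/397) = -1.
d is a non-residue mod p, hence 397 remains inert in O_K.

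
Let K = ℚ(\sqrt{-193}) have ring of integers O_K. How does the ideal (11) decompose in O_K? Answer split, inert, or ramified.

Since -193 ≢ 1 mod 4, the ring of integers is ℤ[√-193] with discriminant 4·(-193) = -772.
Since gcd(11, -772) = 1 the prime 11 does not ramify.
Legendre symbol by Euler's criterion: (-193/11) ≡ (-193)^5 ≡ 1 (mod 11), i.e. (-193/11) = 1.
Legendre symbol 1 ⇒ 11 is split.

split — (11) = 𝔭₁𝔭₂ with 𝔭₁ ≠ 𝔭₂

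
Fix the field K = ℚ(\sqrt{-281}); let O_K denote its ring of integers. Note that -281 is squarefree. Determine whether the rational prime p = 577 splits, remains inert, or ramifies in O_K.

Since -281 ≢ 1 mod 4, the ring of integers is ℤ[√-281] with discriminant 4·(-281) = -1124.
disc(K) = -1124 is not divisible by 577; 577 is unramified.
Compute (-281/577) via Euler: 296^((577-1)/2) mod 577 = 576, so (-281/577) = -1.
(-281/577) = -1, so 577 is inert.

p is inert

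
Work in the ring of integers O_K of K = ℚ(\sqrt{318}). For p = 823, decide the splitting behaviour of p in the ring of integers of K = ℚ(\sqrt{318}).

d = 318 ≡ 2 (mod 4), so O_K = ℤ[√318] and disc(K) = 4d = 1272.
Since gcd(823, 1272) = 1 the prime 823 does not ramify.
Legendre symbol by Euler's criterion: (318/823) ≡ 318^411 ≡ 822 (mod 823), i.e. (318/823) = -1.
Legendre symbol -1 ⇒ 823 is inert.

remains prime (inert)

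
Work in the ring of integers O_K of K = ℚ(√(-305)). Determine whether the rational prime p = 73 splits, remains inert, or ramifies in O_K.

remains prime (inert)

d = -305 ≡ 3 (mod 4), so O_K = ℤ[√-305] and disc(K) = 4d = -1220.
73 ∤ -1220, so 73 is unramified.
Legendre symbol by Euler's criterion: (-305/73) ≡ (-305)^36 ≡ 72 (mod 73), i.e. (-305/73) = -1.
(-305/73) = -1, so 73 is inert.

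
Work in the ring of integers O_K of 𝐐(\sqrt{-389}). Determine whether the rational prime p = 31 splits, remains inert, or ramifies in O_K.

d = -389 ≡ 3 (mod 4), so O_K = ℤ[√-389] and disc(K) = 4d = -1556.
31 ∤ -1556, so 31 is unramified.
Legendre symbol by Euler's criterion: (-389/31) ≡ (-389)^15 ≡ 1 (mod 31), i.e. (-389/31) = 1.
d is a quadratic residue mod p, hence 31 splits in O_K.

splits completely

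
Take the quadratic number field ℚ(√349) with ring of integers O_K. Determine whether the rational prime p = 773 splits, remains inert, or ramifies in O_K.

773 splits in O_K

349 mod 4 = 1, hence disc K = 349 and O_K = ℤ[(1+√349)/2].
773 ∤ 349, so 773 is unramified.
Compute (349/773) via Euler: 349^((773-1)/2) mod 773 = 1, so (349/773) = 1.
d is a quadratic residue mod p, hence 773 splits in O_K.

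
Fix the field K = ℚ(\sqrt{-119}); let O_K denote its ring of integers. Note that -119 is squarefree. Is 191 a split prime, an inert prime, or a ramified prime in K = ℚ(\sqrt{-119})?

p splits

-119 mod 4 = 1, hence disc K = -119 and O_K = ℤ[(1+√-119)/2].
191 ∤ -119, so 191 is unramified.
(-119/191) = 72^95 mod 191 = 1, giving Legendre symbol 1.
Legendre symbol 1 ⇒ 191 is split.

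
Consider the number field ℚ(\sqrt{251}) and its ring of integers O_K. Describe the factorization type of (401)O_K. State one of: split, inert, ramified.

p is inert

d = 251 ≡ 3 (mod 4), so O_K = ℤ[√251] and disc(K) = 4d = 1004.
disc(K) = 1004 is not divisible by 401; 401 is unramified.
Euler's criterion: 251^200 mod 401 = 400. Thus (251|401) = -1.
(251/401) = -1, so 401 is inert.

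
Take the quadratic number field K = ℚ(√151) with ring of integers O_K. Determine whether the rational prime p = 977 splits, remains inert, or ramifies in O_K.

Since 151 ≢ 1 mod 4, the ring of integers is ℤ[√151] with discriminant 4·151 = 604.
977 ∤ 604, so 977 is unramified.
Legendre symbol by Euler's criterion: (151/977) ≡ 151^488 ≡ 976 (mod 977), i.e. (151/977) = -1.
d is a non-residue mod p, hence 977 remains inert in O_K.

inert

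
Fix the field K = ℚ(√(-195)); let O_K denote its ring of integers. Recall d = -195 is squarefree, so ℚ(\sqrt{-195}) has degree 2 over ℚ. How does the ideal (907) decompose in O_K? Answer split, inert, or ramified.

907 remains inert

-195 mod 4 = 1, hence disc K = -195 and O_K = ℤ[(1+√-195)/2].
Since gcd(907, -195) = 1 the prime 907 does not ramify.
(-195/907) = 712^453 mod 907 = 906, giving Legendre symbol -1.
(-195/907) = -1, so 907 is inert.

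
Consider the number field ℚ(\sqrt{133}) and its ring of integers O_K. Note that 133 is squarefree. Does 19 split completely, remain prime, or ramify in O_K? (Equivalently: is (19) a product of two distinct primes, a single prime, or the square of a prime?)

ramified — (19) = 𝔭²

Since 133 ≡ 1 mod 4, the ring of integers is ℤ[(1+√133)/2] with discriminant 133.
Ramification test: 19 | 133. The prime 19 ramifies in K.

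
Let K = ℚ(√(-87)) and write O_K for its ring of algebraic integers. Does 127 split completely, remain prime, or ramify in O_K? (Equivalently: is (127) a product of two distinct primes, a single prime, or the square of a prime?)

127 remains inert

-87 mod 4 = 1, hence disc K = -87 and O_K = ℤ[(1+√-87)/2].
disc(K) = -87 is not divisible by 127; 127 is unramified.
Legendre symbol by Euler's criterion: (-87/127) ≡ (-87)^63 ≡ 126 (mod 127), i.e. (-87/127) = -1.
Legendre symbol -1 ⇒ 127 is inert.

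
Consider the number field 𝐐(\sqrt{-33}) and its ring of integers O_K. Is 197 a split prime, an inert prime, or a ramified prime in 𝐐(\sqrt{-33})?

split — (197) = 𝔭₁𝔭₂ with 𝔭₁ ≠ 𝔭₂

Since -33 ≢ 1 mod 4, the ring of integers is ℤ[√-33] with discriminant 4·(-33) = -132.
197 ∤ -132, so 197 is unramified.
(-33/197) = 164^98 mod 197 = 1, giving Legendre symbol 1.
d is a quadratic residue mod p, hence 197 splits in O_K.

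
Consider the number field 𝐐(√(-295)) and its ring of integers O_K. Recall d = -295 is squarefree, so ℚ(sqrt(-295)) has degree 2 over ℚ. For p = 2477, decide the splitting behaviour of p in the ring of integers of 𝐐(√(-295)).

2477 splits in O_K

Since -295 ≡ 1 mod 4, the ring of integers is ℤ[(1+√-295)/2] with discriminant -295.
Since gcd(2477, -295) = 1 the prime 2477 does not ramify.
(-295/2477) = 2182^1238 mod 2477 = 1, giving Legendre symbol 1.
(-295/2477) = 1, so 2477 splits.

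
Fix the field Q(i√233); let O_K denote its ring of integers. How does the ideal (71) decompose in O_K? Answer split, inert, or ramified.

d = -233 ≡ 3 (mod 4), so O_K = ℤ[√-233] and disc(K) = 4d = -932.
71 ∤ -932, so 71 is unramified.
Euler's criterion: (-233)^35 mod 71 = 70. Thus (-233|71) = -1.
Legendre symbol -1 ⇒ 71 is inert.

inert — (71) stays prime in O_K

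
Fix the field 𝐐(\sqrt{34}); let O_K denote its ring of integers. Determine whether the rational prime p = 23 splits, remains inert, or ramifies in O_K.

inert — (23) stays prime in O_K

Since 34 ≢ 1 mod 4, the ring of integers is ℤ[√34] with discriminant 4·34 = 136.
23 ∤ 136, so 23 is unramified.
(34/23) = 11^11 mod 23 = 22, giving Legendre symbol -1.
Legendre symbol -1 ⇒ 23 is inert.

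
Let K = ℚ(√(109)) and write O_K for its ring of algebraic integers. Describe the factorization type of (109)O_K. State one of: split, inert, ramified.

Since 109 ≡ 1 mod 4, the ring of integers is ℤ[(1+√109)/2] with discriminant 109.
disc(K) = 109 = 109·1, so p = 109 is ramified.

ramified — (109) = 𝔭²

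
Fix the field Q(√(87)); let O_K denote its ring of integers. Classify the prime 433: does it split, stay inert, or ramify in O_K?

Since 87 ≢ 1 mod 4, the ring of integers is ℤ[√87] with discriminant 4·87 = 348.
disc(K) = 348 is not divisible by 433; 433 is unramified.
(87/433) = 87^216 mod 433 = 432, giving Legendre symbol -1.
(87/433) = -1, so 433 is inert.

inert — (433) stays prime in O_K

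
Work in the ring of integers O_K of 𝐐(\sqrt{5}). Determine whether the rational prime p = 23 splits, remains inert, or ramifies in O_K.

inert — (23) stays prime in O_K

d = 5 ≡ 1 (mod 4), so O_K = ℤ[(1+√5)/2] and disc(K) = d = 5.
disc(K) = 5 is not divisible by 23; 23 is unramified.
Legendre symbol by Euler's criterion: (5/23) ≡ 5^11 ≡ 22 (mod 23), i.e. (5/23) = -1.
d is a non-residue mod p, hence 23 remains inert in O_K.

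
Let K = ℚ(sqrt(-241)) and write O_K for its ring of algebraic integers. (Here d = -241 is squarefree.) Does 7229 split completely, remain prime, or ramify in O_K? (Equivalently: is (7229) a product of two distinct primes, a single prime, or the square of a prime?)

-241 mod 4 = 3, hence disc K = 4·(-241) = -964 and O_K = ℤ[√-241].
disc(K) = -964 is not divisible by 7229; 7229 is unramified.
Legendre symbol by Euler's criterion: (-241/7229) ≡ (-241)^3614 ≡ 1 (mod 7229), i.e. (-241/7229) = 1.
Legendre symbol 1 ⇒ 7229 is split.

7229 splits in O_K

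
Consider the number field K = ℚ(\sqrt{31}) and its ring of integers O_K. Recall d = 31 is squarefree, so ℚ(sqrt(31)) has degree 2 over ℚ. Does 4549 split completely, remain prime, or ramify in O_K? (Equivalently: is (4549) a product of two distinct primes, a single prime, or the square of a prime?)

Since 31 ≢ 1 mod 4, the ring of integers is ℤ[√31] with discriminant 4·31 = 124.
disc(K) = 124 is not divisible by 4549; 4549 is unramified.
(31/4549) = 31^2274 mod 4549 = 4548, giving Legendre symbol -1.
(31/4549) = -1, so 4549 is inert.

inert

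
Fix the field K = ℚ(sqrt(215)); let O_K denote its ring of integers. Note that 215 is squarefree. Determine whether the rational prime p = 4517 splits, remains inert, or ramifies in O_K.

split — (4517) = 𝔭₁𝔭₂ with 𝔭₁ ≠ 𝔭₂

d = 215 ≡ 3 (mod 4), so O_K = ℤ[√215] and disc(K) = 4d = 860.
4517 ∤ 860, so 4517 is unramified.
Compute (215/4517) via Euler: 215^((4517-1)/2) mod 4517 = 1, so (215/4517) = 1.
Legendre symbol 1 ⇒ 4517 is split.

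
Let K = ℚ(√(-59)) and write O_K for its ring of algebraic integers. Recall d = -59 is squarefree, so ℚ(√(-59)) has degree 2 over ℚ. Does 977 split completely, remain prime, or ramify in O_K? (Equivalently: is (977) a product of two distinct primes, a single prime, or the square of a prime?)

-59 mod 4 = 1, hence disc K = -59 and O_K = ℤ[(1+√-59)/2].
disc(K) = -59 is not divisible by 977; 977 is unramified.
Euler's criterion: (-59)^488 mod 977 = 976. Thus (-59|977) = -1.
(-59/977) = -1, so 977 is inert.

inert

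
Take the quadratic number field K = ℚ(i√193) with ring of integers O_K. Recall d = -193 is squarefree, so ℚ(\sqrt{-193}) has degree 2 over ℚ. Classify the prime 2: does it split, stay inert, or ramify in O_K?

ramified — (2) = 𝔭²

d = -193 ≡ 3 (mod 4), so O_K = ℤ[√-193] and disc(K) = 4d = -772.
2 divides disc(K) = -772, so 2 ramifies.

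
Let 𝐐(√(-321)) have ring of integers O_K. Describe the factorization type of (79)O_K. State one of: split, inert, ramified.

inert — (79) stays prime in O_K

-321 mod 4 = 3, hence disc K = 4·(-321) = -1284 and O_K = ℤ[√-321].
disc(K) = -1284 is not divisible by 79; 79 is unramified.
(-321/79) = 74^39 mod 79 = 78, giving Legendre symbol -1.
(-321/79) = -1, so 79 is inert.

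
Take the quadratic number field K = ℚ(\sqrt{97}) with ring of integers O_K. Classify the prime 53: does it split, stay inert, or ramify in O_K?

p splits

97 mod 4 = 1, hence disc K = 97 and O_K = ℤ[(1+√97)/2].
Since gcd(53, 97) = 1 the prime 53 does not ramify.
Legendre symbol by Euler's criterion: (97/53) ≡ 97^26 ≡ 1 (mod 53), i.e. (97/53) = 1.
d is a quadratic residue mod p, hence 53 splits in O_K.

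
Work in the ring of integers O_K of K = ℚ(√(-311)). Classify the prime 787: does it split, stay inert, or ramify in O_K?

inert

Since -311 ≡ 1 mod 4, the ring of integers is ℤ[(1+√-311)/2] with discriminant -311.
787 ∤ -311, so 787 is unramified.
Legendre symbol by Euler's criterion: (-311/787) ≡ (-311)^393 ≡ 786 (mod 787), i.e. (-311/787) = -1.
(-311/787) = -1, so 787 is inert.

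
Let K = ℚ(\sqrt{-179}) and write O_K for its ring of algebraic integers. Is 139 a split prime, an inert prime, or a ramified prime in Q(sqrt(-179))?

139 splits in O_K

-179 mod 4 = 1, hence disc K = -179 and O_K = ℤ[(1+√-179)/2].
139 ∤ -179, so 139 is unramified.
Legendre symbol by Euler's criterion: (-179/139) ≡ (-179)^69 ≡ 1 (mod 139), i.e. (-179/139) = 1.
(-179/139) = 1, so 139 splits.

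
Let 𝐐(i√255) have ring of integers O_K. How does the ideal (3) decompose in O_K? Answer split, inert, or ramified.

ramified — (3) = 𝔭²

-255 mod 4 = 1, hence disc K = -255 and O_K = ℤ[(1+√-255)/2].
disc(K) = -255 = 3·(-85), so p = 3 is ramified.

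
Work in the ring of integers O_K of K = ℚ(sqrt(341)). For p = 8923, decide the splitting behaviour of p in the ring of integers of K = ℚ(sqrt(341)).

341 mod 4 = 1, hence disc K = 341 and O_K = ℤ[(1+√341)/2].
disc(K) = 341 is not divisible by 8923; 8923 is unramified.
(341/8923) = 341^4461 mod 8923 = 1, giving Legendre symbol 1.
(341/8923) = 1, so 8923 splits.

splits completely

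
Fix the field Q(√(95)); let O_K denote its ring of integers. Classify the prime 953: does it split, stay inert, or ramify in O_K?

95 mod 4 = 3, hence disc K = 4·95 = 380 and O_K = ℤ[√95].
Since gcd(953, 380) = 1 the prime 953 does not ramify.
(95/953) = 95^476 mod 953 = 1, giving Legendre symbol 1.
Legendre symbol 1 ⇒ 953 is split.

p splits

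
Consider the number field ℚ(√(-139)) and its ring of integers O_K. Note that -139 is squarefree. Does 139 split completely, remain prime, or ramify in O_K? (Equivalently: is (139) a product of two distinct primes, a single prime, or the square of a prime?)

p ramifies

Since -139 ≡ 1 mod 4, the ring of integers is ℤ[(1+√-139)/2] with discriminant -139.
139 divides disc(K) = -139, so 139 ramifies.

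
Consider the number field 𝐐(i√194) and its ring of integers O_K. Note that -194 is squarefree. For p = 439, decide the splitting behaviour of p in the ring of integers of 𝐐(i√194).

-194 mod 4 = 2, hence disc K = 4·(-194) = -776 and O_K = ℤ[√-194].
439 ∤ -776, so 439 is unramified.
Compute (-194/439) via Euler: 245^((439-1)/2) mod 439 = 1, so (-194/439) = 1.
(-194/439) = 1, so 439 splits.

439 splits in O_K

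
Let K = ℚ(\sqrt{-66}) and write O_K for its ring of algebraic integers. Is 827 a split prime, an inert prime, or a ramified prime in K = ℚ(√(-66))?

splits completely

d = -66 ≡ 2 (mod 4), so O_K = ℤ[√-66] and disc(K) = 4d = -264.
Since gcd(827, -264) = 1 the prime 827 does not ramify.
Euler's criterion: (-66)^413 mod 827 = 1. Thus (-66|827) = 1.
d is a quadratic residue mod p, hence 827 splits in O_K.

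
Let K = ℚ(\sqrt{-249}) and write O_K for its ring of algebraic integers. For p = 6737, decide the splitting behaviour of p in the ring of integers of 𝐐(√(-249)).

d = -249 ≡ 3 (mod 4), so O_K = ℤ[√-249] and disc(K) = 4d = -996.
disc(K) = -996 is not divisible by 6737; 6737 is unramified.
Legendre symbol by Euler's criterion: (-249/6737) ≡ (-249)^3368 ≡ 1 (mod 6737), i.e. (-249/6737) = 1.
d is a quadratic residue mod p, hence 6737 splits in O_K.

split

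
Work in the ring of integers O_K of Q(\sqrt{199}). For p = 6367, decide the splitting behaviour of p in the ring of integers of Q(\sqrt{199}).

split — (6367) = 𝔭₁𝔭₂ with 𝔭₁ ≠ 𝔭₂

199 mod 4 = 3, hence disc K = 4·199 = 796 and O_K = ℤ[√199].
disc(K) = 796 is not divisible by 6367; 6367 is unramified.
Euler's criterion: 199^3183 mod 6367 = 1. Thus (199|6367) = 1.
Legendre symbol 1 ⇒ 6367 is split.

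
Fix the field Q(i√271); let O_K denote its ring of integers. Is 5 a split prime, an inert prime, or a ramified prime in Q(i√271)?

Since -271 ≡ 1 mod 4, the ring of integers is ℤ[(1+√-271)/2] with discriminant -271.
Since gcd(5, -271) = 1 the prime 5 does not ramify.
Legendre symbol by Euler's criterion: (-271/5) ≡ (-271)^2 ≡ 1 (mod 5), i.e. (-271/5) = 1.
d is a quadratic residue mod p, hence 5 splits in O_K.

split — (5) = 𝔭₁𝔭₂ with 𝔭₁ ≠ 𝔭₂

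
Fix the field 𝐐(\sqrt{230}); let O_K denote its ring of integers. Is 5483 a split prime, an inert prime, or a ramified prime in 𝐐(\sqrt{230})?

inert — (5483) stays prime in O_K

d = 230 ≡ 2 (mod 4), so O_K = ℤ[√230] and disc(K) = 4d = 920.
Since gcd(5483, 920) = 1 the prime 5483 does not ramify.
Euler's criterion: 230^2741 mod 5483 = 5482. Thus (230|5483) = -1.
Legendre symbol -1 ⇒ 5483 is inert.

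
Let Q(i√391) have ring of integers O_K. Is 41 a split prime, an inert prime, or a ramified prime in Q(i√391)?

inert — (41) stays prime in O_K

Since -391 ≡ 1 mod 4, the ring of integers is ℤ[(1+√-391)/2] with discriminant -391.
Since gcd(41, -391) = 1 the prime 41 does not ramify.
Legendre symbol by Euler's criterion: (-391/41) ≡ (-391)^20 ≡ 40 (mod 41), i.e. (-391/41) = -1.
Legendre symbol -1 ⇒ 41 is inert.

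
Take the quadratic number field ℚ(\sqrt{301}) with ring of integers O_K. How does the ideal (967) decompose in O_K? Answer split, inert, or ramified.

split — (967) = 𝔭₁𝔭₂ with 𝔭₁ ≠ 𝔭₂

301 mod 4 = 1, hence disc K = 301 and O_K = ℤ[(1+√301)/2].
967 ∤ 301, so 967 is unramified.
Euler's criterion: 301^483 mod 967 = 1. Thus (301|967) = 1.
Legendre symbol 1 ⇒ 967 is split.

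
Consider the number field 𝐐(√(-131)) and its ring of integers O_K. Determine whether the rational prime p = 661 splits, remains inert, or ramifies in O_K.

inert

-131 mod 4 = 1, hence disc K = -131 and O_K = ℤ[(1+√-131)/2].
disc(K) = -131 is not divisible by 661; 661 is unramified.
Legendre symbol by Euler's criterion: (-131/661) ≡ (-131)^330 ≡ 660 (mod 661), i.e. (-131/661) = -1.
Legendre symbol -1 ⇒ 661 is inert.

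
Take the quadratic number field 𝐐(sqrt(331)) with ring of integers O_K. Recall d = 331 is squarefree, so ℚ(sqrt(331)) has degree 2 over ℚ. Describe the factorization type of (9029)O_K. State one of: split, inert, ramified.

p is inert

d = 331 ≡ 3 (mod 4), so O_K = ℤ[√331] and disc(K) = 4d = 1324.
Since gcd(9029, 1324) = 1 the prime 9029 does not ramify.
Compute (331/9029) via Euler: 331^((9029-1)/2) mod 9029 = 9028, so (331/9029) = -1.
d is a non-residue mod p, hence 9029 remains inert in O_K.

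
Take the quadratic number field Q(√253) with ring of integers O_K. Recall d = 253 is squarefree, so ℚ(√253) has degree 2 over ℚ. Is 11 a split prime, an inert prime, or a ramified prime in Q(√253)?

Since 253 ≡ 1 mod 4, the ring of integers is ℤ[(1+√253)/2] with discriminant 253.
Ramification test: 11 | 253. The prime 11 ramifies in K.

11 is ramified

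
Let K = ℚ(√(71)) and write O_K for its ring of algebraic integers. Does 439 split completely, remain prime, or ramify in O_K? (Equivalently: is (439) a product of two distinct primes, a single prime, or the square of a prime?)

p splits

71 mod 4 = 3, hence disc K = 4·71 = 284 and O_K = ℤ[√71].
439 ∤ 284, so 439 is unramified.
Euler's criterion: 71^219 mod 439 = 1. Thus (71|439) = 1.
Legendre symbol 1 ⇒ 439 is split.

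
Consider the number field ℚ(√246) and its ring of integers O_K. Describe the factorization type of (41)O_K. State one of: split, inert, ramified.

41 is ramified

d = 246 ≡ 2 (mod 4), so O_K = ℤ[√246] and disc(K) = 4d = 984.
disc(K) = 984 = 41·24, so p = 41 is ramified.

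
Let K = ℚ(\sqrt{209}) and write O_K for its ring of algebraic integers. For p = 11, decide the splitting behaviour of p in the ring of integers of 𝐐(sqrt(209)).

d = 209 ≡ 1 (mod 4), so O_K = ℤ[(1+√209)/2] and disc(K) = d = 209.
Ramification test: 11 | 209. The prime 11 ramifies in K.

ramifies in O_K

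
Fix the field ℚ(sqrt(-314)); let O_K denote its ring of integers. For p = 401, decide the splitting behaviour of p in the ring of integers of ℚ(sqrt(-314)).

p is inert

Since -314 ≢ 1 mod 4, the ring of integers is ℤ[√-314] with discriminant 4·(-314) = -1256.
disc(K) = -1256 is not divisible by 401; 401 is unramified.
Euler's criterion: (-314)^200 mod 401 = 400. Thus (-314|401) = -1.
d is a non-residue mod p, hence 401 remains inert in O_K.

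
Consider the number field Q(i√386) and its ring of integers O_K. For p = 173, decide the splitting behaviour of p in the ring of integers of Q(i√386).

Since -386 ≢ 1 mod 4, the ring of integers is ℤ[√-386] with discriminant 4·(-386) = -1544.
173 ∤ -1544, so 173 is unramified.
Euler's criterion: (-386)^86 mod 173 = 1. Thus (-386|173) = 1.
d is a quadratic residue mod p, hence 173 splits in O_K.

p splits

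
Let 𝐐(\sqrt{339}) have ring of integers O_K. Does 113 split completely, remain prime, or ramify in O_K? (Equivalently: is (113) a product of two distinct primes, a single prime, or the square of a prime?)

ramifies in O_K

339 mod 4 = 3, hence disc K = 4·339 = 1356 and O_K = ℤ[√339].
113 divides disc(K) = 1356, so 113 ramifies.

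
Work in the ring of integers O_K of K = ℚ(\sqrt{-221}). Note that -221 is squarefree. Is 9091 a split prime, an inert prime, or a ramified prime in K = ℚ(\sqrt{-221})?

Since -221 ≢ 1 mod 4, the ring of integers is ℤ[√-221] with discriminant 4·(-221) = -884.
9091 ∤ -884, so 9091 is unramified.
Compute (-221/9091) via Euler: 8870^((9091-1)/2) mod 9091 = 9090, so (-221/9091) = -1.
(-221/9091) = -1, so 9091 is inert.

p is inert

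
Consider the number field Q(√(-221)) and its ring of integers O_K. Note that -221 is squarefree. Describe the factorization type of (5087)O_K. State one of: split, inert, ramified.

Since -221 ≢ 1 mod 4, the ring of integers is ℤ[√-221] with discriminant 4·(-221) = -884.
5087 ∤ -884, so 5087 is unramified.
(-221/5087) = 4866^2543 mod 5087 = 5086, giving Legendre symbol -1.
Legendre symbol -1 ⇒ 5087 is inert.

inert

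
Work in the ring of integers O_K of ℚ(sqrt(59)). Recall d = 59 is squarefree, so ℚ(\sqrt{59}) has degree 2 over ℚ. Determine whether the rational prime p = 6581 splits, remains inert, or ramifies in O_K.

remains prime (inert)

59 mod 4 = 3, hence disc K = 4·59 = 236 and O_K = ℤ[√59].
disc(K) = 236 is not divisible by 6581; 6581 is unramified.
Legendre symbol by Euler's criterion: (59/6581) ≡ 59^3290 ≡ 6580 (mod 6581), i.e. (59/6581) = -1.
Legendre symbol -1 ⇒ 6581 is inert.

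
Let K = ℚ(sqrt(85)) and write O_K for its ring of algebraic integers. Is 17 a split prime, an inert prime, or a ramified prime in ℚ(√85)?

Since 85 ≡ 1 mod 4, the ring of integers is ℤ[(1+√85)/2] with discriminant 85.
17 divides disc(K) = 85, so 17 ramifies.

ramified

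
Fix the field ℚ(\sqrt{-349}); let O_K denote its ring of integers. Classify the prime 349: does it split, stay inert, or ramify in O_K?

d = -349 ≡ 3 (mod 4), so O_K = ℤ[√-349] and disc(K) = 4d = -1396.
349 divides disc(K) = -1396, so 349 ramifies.

ramifies in O_K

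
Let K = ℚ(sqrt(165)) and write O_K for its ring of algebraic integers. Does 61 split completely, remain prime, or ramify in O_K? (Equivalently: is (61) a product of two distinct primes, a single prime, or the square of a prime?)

Since 165 ≡ 1 mod 4, the ring of integers is ℤ[(1+√165)/2] with discriminant 165.
Since gcd(61, 165) = 1 the prime 61 does not ramify.
Compute (165/61) via Euler: 43^((61-1)/2) mod 61 = 60, so (165/61) = -1.
(165/61) = -1, so 61 is inert.

61 remains inert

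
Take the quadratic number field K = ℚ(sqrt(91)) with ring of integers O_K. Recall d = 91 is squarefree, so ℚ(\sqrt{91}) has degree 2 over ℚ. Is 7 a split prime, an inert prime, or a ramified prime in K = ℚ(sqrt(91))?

ramified — (7) = 𝔭²

d = 91 ≡ 3 (mod 4), so O_K = ℤ[√91] and disc(K) = 4d = 364.
disc(K) = 364 = 7·52, so p = 7 is ramified.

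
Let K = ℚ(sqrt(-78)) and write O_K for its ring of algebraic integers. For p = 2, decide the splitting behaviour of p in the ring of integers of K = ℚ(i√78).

ramified

d = -78 ≡ 2 (mod 4), so O_K = ℤ[√-78] and disc(K) = 4d = -312.
disc(K) = -312 = 2·(-156), so p = 2 is ramified.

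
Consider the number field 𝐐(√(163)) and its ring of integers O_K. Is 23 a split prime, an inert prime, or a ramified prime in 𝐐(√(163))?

163 mod 4 = 3, hence disc K = 4·163 = 652 and O_K = ℤ[√163].
23 ∤ 652, so 23 is unramified.
Legendre symbol by Euler's criterion: (163/23) ≡ 163^11 ≡ 1 (mod 23), i.e. (163/23) = 1.
d is a quadratic residue mod p, hence 23 splits in O_K.

splits completely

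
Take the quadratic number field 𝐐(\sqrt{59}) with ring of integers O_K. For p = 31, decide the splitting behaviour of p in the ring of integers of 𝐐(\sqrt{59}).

Since 59 ≢ 1 mod 4, the ring of integers is ℤ[√59] with discriminant 4·59 = 236.
Since gcd(31, 236) = 1 the prime 31 does not ramify.
(59/31) = 28^15 mod 31 = 1, giving Legendre symbol 1.
Legendre symbol 1 ⇒ 31 is split.

p splits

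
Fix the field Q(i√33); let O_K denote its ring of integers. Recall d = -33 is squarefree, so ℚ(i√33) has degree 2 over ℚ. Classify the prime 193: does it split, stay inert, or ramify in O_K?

inert — (193) stays prime in O_K

-33 mod 4 = 3, hence disc K = 4·(-33) = -132 and O_K = ℤ[√-33].
193 ∤ -132, so 193 is unramified.
Euler's criterion: (-33)^96 mod 193 = 192. Thus (-33|193) = -1.
(-33/193) = -1, so 193 is inert.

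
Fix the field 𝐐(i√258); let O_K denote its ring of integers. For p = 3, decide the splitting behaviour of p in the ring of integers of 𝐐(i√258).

d = -258 ≡ 2 (mod 4), so O_K = ℤ[√-258] and disc(K) = 4d = -1032.
Ramification test: 3 | -1032. The prime 3 ramifies in K.

ramifies in O_K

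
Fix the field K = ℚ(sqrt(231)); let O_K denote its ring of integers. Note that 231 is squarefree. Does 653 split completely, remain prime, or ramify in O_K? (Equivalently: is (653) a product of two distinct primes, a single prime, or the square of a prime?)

inert

231 mod 4 = 3, hence disc K = 4·231 = 924 and O_K = ℤ[√231].
653 ∤ 924, so 653 is unramified.
Legendre symbol by Euler's criterion: (231/653) ≡ 231^326 ≡ 652 (mod 653), i.e. (231/653) = -1.
(231/653) = -1, so 653 is inert.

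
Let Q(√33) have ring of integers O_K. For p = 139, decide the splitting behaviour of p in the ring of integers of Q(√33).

inert — (139) stays prime in O_K

33 mod 4 = 1, hence disc K = 33 and O_K = ℤ[(1+√33)/2].
Since gcd(139, 33) = 1 the prime 139 does not ramify.
(33/139) = 33^69 mod 139 = 138, giving Legendre symbol -1.
d is a non-residue mod p, hence 139 remains inert in O_K.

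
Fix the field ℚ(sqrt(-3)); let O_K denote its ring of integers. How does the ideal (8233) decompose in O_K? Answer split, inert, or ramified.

Since -3 ≡ 1 mod 4, the ring of integers is ℤ[(1+√-3)/2] with discriminant -3.
Since gcd(8233, -3) = 1 the prime 8233 does not ramify.
Legendre symbol by Euler's criterion: (-3/8233) ≡ (-3)^4116 ≡ 1 (mod 8233), i.e. (-3/8233) = 1.
(-3/8233) = 1, so 8233 splits.

split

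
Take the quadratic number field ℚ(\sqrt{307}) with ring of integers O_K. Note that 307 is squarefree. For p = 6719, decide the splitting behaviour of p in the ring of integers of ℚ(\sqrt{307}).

Since 307 ≢ 1 mod 4, the ring of integers is ℤ[√307] with discriminant 4·307 = 1228.
Since gcd(6719, 1228) = 1 the prime 6719 does not ramify.
Euler's criterion: 307^3359 mod 6719 = 6718. Thus (307|6719) = -1.
d is a non-residue mod p, hence 6719 remains inert in O_K.

inert — (6719) stays prime in O_K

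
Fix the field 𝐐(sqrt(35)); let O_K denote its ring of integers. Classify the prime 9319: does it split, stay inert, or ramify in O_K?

35 mod 4 = 3, hence disc K = 4·35 = 140 and O_K = ℤ[√35].
9319 ∤ 140, so 9319 is unramified.
Compute (35/9319) via Euler: 35^((9319-1)/2) mod 9319 = 9318, so (35/9319) = -1.
d is a non-residue mod p, hence 9319 remains inert in O_K.

9319 remains inert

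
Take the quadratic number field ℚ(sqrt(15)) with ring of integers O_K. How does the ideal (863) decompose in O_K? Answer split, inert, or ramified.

Since 15 ≢ 1 mod 4, the ring of integers is ℤ[√15] with discriminant 4·15 = 60.
disc(K) = 60 is not divisible by 863; 863 is unramified.
Legendre symbol by Euler's criterion: (15/863) ≡ 15^431 ≡ 862 (mod 863), i.e. (15/863) = -1.
Legendre symbol -1 ⇒ 863 is inert.

remains prime (inert)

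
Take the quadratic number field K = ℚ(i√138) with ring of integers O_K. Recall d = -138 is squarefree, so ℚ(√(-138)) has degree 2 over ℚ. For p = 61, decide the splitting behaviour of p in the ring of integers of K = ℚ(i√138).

-138 mod 4 = 2, hence disc K = 4·(-138) = -552 and O_K = ℤ[√-138].
Since gcd(61, -552) = 1 the prime 61 does not ramify.
Legendre symbol by Euler's criterion: (-138/61) ≡ (-138)^30 ≡ 1 (mod 61), i.e. (-138/61) = 1.
d is a quadratic residue mod p, hence 61 splits in O_K.

splits completely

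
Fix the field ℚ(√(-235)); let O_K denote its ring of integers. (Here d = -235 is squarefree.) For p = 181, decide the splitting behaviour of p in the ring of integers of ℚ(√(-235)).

inert

Since -235 ≡ 1 mod 4, the ring of integers is ℤ[(1+√-235)/2] with discriminant -235.
disc(K) = -235 is not divisible by 181; 181 is unramified.
Euler's criterion: (-235)^90 mod 181 = 180. Thus (-235|181) = -1.
(-235/181) = -1, so 181 is inert.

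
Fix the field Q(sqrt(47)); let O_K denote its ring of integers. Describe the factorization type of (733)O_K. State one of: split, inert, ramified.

splits completely

Since 47 ≢ 1 mod 4, the ring of integers is ℤ[√47] with discriminant 4·47 = 188.
disc(K) = 188 is not divisible by 733; 733 is unramified.
(47/733) = 47^366 mod 733 = 1, giving Legendre symbol 1.
d is a quadratic residue mod p, hence 733 splits in O_K.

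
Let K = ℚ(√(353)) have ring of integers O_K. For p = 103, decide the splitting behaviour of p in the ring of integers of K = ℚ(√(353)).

103 remains inert

d = 353 ≡ 1 (mod 4), so O_K = ℤ[(1+√353)/2] and disc(K) = d = 353.
103 ∤ 353, so 103 is unramified.
(353/103) = 44^51 mod 103 = 102, giving Legendre symbol -1.
Legendre symbol -1 ⇒ 103 is inert.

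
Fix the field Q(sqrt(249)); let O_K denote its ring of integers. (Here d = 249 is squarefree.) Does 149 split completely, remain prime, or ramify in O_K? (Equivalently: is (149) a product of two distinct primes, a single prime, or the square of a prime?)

d = 249 ≡ 1 (mod 4), so O_K = ℤ[(1+√249)/2] and disc(K) = d = 249.
149 ∤ 249, so 149 is unramified.
Legendre symbol by Euler's criterion: (249/149) ≡ 249^74 ≡ 1 (mod 149), i.e. (249/149) = 1.
(249/149) = 1, so 149 splits.

splits completely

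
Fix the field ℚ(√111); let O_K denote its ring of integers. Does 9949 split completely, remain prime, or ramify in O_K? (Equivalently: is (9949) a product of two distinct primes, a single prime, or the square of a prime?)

9949 splits in O_K

Since 111 ≢ 1 mod 4, the ring of integers is ℤ[√111] with discriminant 4·111 = 444.
9949 ∤ 444, so 9949 is unramified.
(111/9949) = 111^4974 mod 9949 = 1, giving Legendre symbol 1.
(111/9949) = 1, so 9949 splits.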